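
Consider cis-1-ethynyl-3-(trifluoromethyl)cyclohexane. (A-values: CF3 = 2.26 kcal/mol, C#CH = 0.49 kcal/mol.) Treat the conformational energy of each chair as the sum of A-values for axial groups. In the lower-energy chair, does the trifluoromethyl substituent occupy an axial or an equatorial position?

equatorial

C1 and C3 have the same parity, so for the cis isomer the two substituents are e,e in one chair and a,a in the other.
Chair I (trifluoromethyl axial, ethynyl axial): E = 2.75 kcal/mol.
Chair II (trifluoromethyl equatorial, ethynyl equatorial): E = 0.00 kcal/mol.
Chair II is the more stable (lower-energy) conformer, and in that chair the trifluoromethyl group is equatorial.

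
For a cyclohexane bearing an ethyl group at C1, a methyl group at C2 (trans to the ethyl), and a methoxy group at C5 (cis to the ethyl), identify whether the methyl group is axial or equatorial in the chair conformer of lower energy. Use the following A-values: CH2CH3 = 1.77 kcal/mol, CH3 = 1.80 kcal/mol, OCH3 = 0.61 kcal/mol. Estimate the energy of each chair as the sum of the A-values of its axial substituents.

Chair I (ethyl axial, methyl axial, methoxy axial): E = 4.18 kcal/mol.
Chair II (ethyl equatorial, methyl equatorial, methoxy equatorial): E = 0.00 kcal/mol.
Chair II is the more stable (lower-energy) conformer, and in that chair the methyl group is equatorial.

equatorial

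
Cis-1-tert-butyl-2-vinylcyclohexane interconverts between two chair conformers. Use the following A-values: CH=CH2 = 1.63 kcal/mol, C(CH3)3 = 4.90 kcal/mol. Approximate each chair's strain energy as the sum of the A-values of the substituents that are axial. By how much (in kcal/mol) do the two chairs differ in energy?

C1 and C2 have opposite parity, so for the cis isomer the two substituents are one axial and one equatorial in each chair.
Chair I (vinyl axial, tert-butyl equatorial): E = 1.63 kcal/mol.
Chair II (vinyl equatorial, tert-butyl axial): E = 4.90 kcal/mol.
ΔE = 4.90 − 1.63 = 3.27 kcal/mol; chair I is more stable.

3.27 kcal/mol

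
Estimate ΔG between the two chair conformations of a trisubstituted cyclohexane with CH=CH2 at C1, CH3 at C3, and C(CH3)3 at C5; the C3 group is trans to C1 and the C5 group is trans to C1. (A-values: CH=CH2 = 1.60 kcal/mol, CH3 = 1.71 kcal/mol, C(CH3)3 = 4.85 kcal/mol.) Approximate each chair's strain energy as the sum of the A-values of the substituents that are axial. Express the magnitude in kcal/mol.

Chair I (vinyl axial, methyl equatorial, tert-butyl equatorial): E = 1.60 kcal/mol.
Chair II (vinyl equatorial, methyl axial, tert-butyl axial): E = 6.56 kcal/mol.
ΔE = 6.56 − 1.60 = 4.96 kcal/mol; chair I is more stable.

4.96 kcal/mol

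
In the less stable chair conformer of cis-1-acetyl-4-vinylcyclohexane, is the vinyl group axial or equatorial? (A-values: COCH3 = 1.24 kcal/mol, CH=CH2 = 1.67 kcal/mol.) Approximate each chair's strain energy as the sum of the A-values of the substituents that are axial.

axial

C1 and C4 have opposite parity, so for the cis isomer the two substituents are one axial and one equatorial in each chair.
Chair I (acetyl axial, vinyl equatorial): E = 1.24 kcal/mol.
Chair II (acetyl equatorial, vinyl axial): E = 1.67 kcal/mol.
Chair II is the less stable (higher-energy) conformer, and in that chair the vinyl group is axial.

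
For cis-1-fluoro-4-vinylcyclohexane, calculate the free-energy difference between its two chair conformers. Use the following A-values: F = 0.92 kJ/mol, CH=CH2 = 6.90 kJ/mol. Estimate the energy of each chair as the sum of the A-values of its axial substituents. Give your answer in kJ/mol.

C1 and C4 have opposite parity, so for the cis isomer the two substituents are one axial and one equatorial in each chair.
Chair I (fluoro axial, vinyl equatorial): E = 0.92 kJ/mol.
Chair II (fluoro equatorial, vinyl axial): E = 6.90 kJ/mol.
ΔE = 6.90 − 0.92 = 5.98 kJ/mol; chair I is more stable.

5.98 kJ/mol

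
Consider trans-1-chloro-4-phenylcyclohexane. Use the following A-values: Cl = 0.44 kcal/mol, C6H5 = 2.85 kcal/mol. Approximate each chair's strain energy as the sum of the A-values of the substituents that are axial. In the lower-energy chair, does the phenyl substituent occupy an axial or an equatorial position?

C1 and C4 have opposite parity, so for the trans isomer the two substituents are e,e in one chair and a,a in the other.
Chair I (chloro axial, phenyl axial): E = 3.29 kcal/mol.
Chair II (chloro equatorial, phenyl equatorial): E = 0.00 kcal/mol.
Chair II is the more stable (lower-energy) conformer, and in that chair the phenyl group is equatorial.

equatorial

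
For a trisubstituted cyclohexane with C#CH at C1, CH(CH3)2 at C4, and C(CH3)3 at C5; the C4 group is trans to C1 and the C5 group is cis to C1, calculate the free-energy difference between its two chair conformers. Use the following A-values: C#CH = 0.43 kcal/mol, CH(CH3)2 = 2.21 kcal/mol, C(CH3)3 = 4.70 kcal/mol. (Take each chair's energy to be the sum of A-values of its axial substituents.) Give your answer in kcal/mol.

7.34 kcal/mol

Chair I (ethynyl axial, isopropyl axial, tert-butyl axial): E = 7.34 kcal/mol.
Chair II (ethynyl equatorial, isopropyl equatorial, tert-butyl equatorial): E = 0.00 kcal/mol.
ΔE = 7.34 − 0.00 = 7.34 kcal/mol; chair II is more stable.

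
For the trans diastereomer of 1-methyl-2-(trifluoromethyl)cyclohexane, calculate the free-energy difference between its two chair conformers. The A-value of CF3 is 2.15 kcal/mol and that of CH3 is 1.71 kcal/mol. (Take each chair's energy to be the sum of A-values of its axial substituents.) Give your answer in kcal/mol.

3.86 kcal/mol

C1 and C2 have opposite parity, so for the trans isomer the two substituents are e,e in one chair and a,a in the other.
Chair I (trifluoromethyl axial, methyl axial): E = 3.86 kcal/mol.
Chair II (trifluoromethyl equatorial, methyl equatorial): E = 0.00 kcal/mol.
ΔE = 3.86 − 0.00 = 3.86 kcal/mol; chair II is more stable.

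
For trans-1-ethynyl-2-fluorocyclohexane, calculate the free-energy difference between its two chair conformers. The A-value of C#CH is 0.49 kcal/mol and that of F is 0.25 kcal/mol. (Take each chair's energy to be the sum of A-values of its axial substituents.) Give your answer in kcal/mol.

0.74 kcal/mol

C1 and C2 have opposite parity, so for the trans isomer the two substituents are e,e in one chair and a,a in the other.
Chair I (ethynyl axial, fluoro axial): E = 0.74 kcal/mol.
Chair II (ethynyl equatorial, fluoro equatorial): E = 0.00 kcal/mol.
ΔE = 0.74 − 0.00 = 0.74 kcal/mol; chair II is more stable.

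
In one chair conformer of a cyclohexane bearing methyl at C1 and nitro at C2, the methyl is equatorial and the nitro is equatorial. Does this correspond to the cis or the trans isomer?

C1 and C2 have opposite parity, so their axial bonds point in opposite directions.
With opposite-parity carbons, two substituents on the same face are one axial and one equatorial; opposite faces give both axial or both equatorial.
Here the groups are equatorial/equatorial → opposite face → trans.

trans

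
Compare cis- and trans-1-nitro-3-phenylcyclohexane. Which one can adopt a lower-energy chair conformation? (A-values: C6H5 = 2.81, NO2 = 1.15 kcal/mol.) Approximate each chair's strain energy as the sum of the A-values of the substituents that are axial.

cis

At 1,3 positions (parity same): cis → (e,e or a,a); trans → (a,e or e,a).
Best chair for cis: E = 0.00 kcal/mol; best chair for trans: E = 1.15 kcal/mol.
The cis isomer is lower by 1.15 kcal/mol.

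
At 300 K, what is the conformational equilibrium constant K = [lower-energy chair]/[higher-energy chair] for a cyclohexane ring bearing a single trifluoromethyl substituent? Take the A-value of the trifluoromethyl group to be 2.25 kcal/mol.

K ≈ 43.6

One chair has the trifluoromethyl group axial (E = 2.25 kcal/mol) and the other has it equatorial (E = 0).
ΔG = 2.25 kcal/mol between the two chairs.
K = exp(ΔG/RT) with R = 1.987×10⁻³ kcal mol⁻¹ K⁻¹ and T = 300 K gives K ≈ 43.6.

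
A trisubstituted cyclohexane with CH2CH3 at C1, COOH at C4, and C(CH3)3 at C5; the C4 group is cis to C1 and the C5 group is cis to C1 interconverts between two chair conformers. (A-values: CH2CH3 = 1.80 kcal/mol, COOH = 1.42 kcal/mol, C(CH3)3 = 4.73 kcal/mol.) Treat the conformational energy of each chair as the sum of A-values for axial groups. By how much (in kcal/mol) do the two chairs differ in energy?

5.11 kcal/mol

Chair I (ethyl axial, carboxyl equatorial, tert-butyl axial): E = 6.53 kcal/mol.
Chair II (ethyl equatorial, carboxyl axial, tert-butyl equatorial): E = 1.42 kcal/mol.
ΔE = 6.53 − 1.42 = 5.11 kcal/mol; chair II is more stable.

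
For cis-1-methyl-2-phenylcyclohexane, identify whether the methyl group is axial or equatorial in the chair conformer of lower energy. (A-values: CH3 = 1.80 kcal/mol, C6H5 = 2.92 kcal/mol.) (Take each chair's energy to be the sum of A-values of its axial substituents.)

C1 and C2 have opposite parity, so for the cis isomer the two substituents are one axial and one equatorial in each chair.
Chair I (methyl axial, phenyl equatorial): E = 1.80 kcal/mol.
Chair II (methyl equatorial, phenyl axial): E = 2.92 kcal/mol.
Chair I is the more stable (lower-energy) conformer, and in that chair the methyl group is axial.

axial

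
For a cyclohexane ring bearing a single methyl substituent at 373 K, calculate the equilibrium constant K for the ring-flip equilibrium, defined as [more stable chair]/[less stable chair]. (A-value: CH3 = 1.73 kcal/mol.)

K ≈ 10.3

One chair has the methyl group axial (E = 1.73 kcal/mol) and the other has it equatorial (E = 0).
ΔG = 1.73 kcal/mol between the two chairs.
K = exp(ΔG/RT) with R = 1.987×10⁻³ kcal mol⁻¹ K⁻¹ and T = 373 K gives K ≈ 10.3.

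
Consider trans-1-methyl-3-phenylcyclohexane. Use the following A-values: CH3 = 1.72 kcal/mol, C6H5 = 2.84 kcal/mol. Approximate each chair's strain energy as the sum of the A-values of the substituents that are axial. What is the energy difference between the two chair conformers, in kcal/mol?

1.12 kcal/mol

C1 and C3 have the same parity, so for the trans isomer the two substituents are one axial and one equatorial in each chair.
Chair I (methyl axial, phenyl equatorial): E = 1.72 kcal/mol.
Chair II (methyl equatorial, phenyl axial): E = 2.84 kcal/mol.
ΔE = 2.84 − 1.72 = 1.12 kcal/mol; chair I is more stable.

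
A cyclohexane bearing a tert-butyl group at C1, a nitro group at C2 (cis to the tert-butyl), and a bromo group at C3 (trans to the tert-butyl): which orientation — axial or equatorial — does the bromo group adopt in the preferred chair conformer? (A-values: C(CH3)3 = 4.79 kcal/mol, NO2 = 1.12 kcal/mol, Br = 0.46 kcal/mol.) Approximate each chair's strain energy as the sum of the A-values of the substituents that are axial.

axial

Chair I (tert-butyl axial, nitro equatorial, bromo equatorial): E = 4.79 kcal/mol.
Chair II (tert-butyl equatorial, nitro axial, bromo axial): E = 1.58 kcal/mol.
Chair II is the more stable (lower-energy) conformer, and in that chair the bromo group is axial.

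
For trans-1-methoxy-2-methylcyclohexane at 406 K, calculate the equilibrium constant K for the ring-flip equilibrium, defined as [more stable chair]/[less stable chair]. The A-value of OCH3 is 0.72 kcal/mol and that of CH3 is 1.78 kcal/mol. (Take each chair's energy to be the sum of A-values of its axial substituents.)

K ≈ 22.2

C1 and C2 have opposite parity, so for the trans isomer the two substituents are e,e in one chair and a,a in the other.
Chair I (methoxy axial, methyl axial): E = 2.50 kcal/mol; chair II (methoxy equatorial, methyl equatorial): E = 0.00 kcal/mol.
ΔG = 2.50 kcal/mol between the two chairs.
K = exp(ΔG/RT) with R = 1.987×10⁻³ kcal mol⁻¹ K⁻¹ and T = 406 K gives K ≈ 22.2.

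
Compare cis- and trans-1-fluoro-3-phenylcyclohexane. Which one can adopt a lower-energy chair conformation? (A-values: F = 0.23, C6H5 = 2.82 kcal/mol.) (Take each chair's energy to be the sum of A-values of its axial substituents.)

cis

At 1,3 positions (parity same): cis → (e,e or a,a); trans → (a,e or e,a).
Best chair for cis: E = 0.00 kcal/mol; best chair for trans: E = 0.23 kcal/mol.
The cis isomer is lower by 0.23 kcal/mol.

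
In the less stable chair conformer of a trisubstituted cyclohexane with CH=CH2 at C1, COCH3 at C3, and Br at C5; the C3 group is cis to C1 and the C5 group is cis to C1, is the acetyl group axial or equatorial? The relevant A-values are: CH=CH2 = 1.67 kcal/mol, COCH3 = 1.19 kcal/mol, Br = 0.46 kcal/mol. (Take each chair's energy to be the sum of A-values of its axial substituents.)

Chair I (vinyl axial, acetyl axial, bromo axial): E = 3.32 kcal/mol.
Chair II (vinyl equatorial, acetyl equatorial, bromo equatorial): E = 0.00 kcal/mol.
Chair I is the less stable (higher-energy) conformer, and in that chair the acetyl group is axial.

axial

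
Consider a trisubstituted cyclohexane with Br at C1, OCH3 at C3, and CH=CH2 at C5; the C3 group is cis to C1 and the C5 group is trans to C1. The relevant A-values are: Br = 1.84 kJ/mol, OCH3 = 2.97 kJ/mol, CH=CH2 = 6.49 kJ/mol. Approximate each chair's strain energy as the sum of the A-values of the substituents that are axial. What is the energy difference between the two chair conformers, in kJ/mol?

Chair I (bromo axial, methoxy axial, vinyl equatorial): E = 4.81 kJ/mol.
Chair II (bromo equatorial, methoxy equatorial, vinyl axial): E = 6.49 kJ/mol.
ΔE = 6.49 − 4.81 = 1.68 kJ/mol; chair I is more stable.

1.68 kJ/mol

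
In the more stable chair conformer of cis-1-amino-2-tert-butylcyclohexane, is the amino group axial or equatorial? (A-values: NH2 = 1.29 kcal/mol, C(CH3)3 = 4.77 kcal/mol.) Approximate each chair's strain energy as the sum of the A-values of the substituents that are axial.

C1 and C2 have opposite parity, so for the cis isomer the two substituents are one axial and one equatorial in each chair.
Chair I (amino axial, tert-butyl equatorial): E = 1.29 kcal/mol.
Chair II (amino equatorial, tert-butyl axial): E = 4.77 kcal/mol.
Chair I is the more stable (lower-energy) conformer, and in that chair the amino group is axial.

axial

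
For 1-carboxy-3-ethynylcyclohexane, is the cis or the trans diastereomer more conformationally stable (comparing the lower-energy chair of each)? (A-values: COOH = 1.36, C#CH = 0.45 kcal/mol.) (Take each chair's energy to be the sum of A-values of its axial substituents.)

cis

At 1,3 positions (parity same): cis → (e,e or a,a); trans → (a,e or e,a).
Best chair for cis: E = 0.00 kcal/mol; best chair for trans: E = 0.45 kcal/mol.
The cis isomer is lower by 0.45 kcal/mol.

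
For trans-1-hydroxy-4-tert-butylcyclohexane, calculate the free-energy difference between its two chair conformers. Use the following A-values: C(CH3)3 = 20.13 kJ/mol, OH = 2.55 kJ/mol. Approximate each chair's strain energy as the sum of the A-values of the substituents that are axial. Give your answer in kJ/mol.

C1 and C4 have opposite parity, so for the trans isomer the two substituents are e,e in one chair and a,a in the other.
Chair I (tert-butyl axial, hydroxyl axial): E = 22.68 kJ/mol.
Chair II (tert-butyl equatorial, hydroxyl equatorial): E = 0.00 kJ/mol.
ΔE = 22.68 − 0.00 = 22.68 kJ/mol; chair II is more stable.

22.68 kJ/mol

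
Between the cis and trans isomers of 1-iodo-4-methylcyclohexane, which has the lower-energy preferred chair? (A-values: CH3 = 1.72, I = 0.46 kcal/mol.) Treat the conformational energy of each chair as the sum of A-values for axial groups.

At 1,4 positions (parity opposite): cis → (a,e or e,a); trans → (e,e or a,a).
Best chair for cis: E = 0.46 kcal/mol; best chair for trans: E = 0.00 kcal/mol.
The trans isomer is lower by 0.46 kcal/mol.

trans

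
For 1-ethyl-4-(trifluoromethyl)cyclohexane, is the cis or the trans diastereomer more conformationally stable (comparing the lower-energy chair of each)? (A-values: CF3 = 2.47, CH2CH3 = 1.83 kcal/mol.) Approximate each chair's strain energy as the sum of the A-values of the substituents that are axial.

At 1,4 positions (parity opposite): cis → (a,e or e,a); trans → (e,e or a,a).
Best chair for cis: E = 1.83 kcal/mol; best chair for trans: E = 0.00 kcal/mol.
The trans isomer is lower by 1.83 kcal/mol.

trans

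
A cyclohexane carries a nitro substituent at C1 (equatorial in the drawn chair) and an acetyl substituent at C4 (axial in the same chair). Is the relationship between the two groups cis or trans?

C1 and C4 have opposite parity, so their axial bonds point in opposite directions.
With opposite-parity carbons, two substituents on the same face are one axial and one equatorial; opposite faces give both axial or both equatorial.
Here the groups are equatorial/axial → same face → cis.

cis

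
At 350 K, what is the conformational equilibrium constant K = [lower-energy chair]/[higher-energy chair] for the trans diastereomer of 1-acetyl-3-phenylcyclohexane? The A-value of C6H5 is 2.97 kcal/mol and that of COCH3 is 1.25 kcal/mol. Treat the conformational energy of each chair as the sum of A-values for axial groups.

C1 and C3 have the same parity, so for the trans isomer the two substituents are one axial and one equatorial in each chair.
Chair I (phenyl axial, acetyl equatorial): E = 2.97 kcal/mol; chair II (phenyl equatorial, acetyl axial): E = 1.25 kcal/mol.
ΔG = 1.72 kcal/mol between the two chairs.
K = exp(ΔG/RT) with R = 1.987×10⁻³ kcal mol⁻¹ K⁻¹ and T = 350 K gives K ≈ 11.9.

K ≈ 11.9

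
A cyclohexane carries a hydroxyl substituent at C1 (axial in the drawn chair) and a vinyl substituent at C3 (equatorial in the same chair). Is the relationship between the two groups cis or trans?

C1 and C3 have the same parity, so their axial bonds point in the same direction.
With same-parity carbons, two substituents on the same face are both axial or both equatorial; opposite faces give one of each.
Here the groups are axial/equatorial → opposite face → trans.

trans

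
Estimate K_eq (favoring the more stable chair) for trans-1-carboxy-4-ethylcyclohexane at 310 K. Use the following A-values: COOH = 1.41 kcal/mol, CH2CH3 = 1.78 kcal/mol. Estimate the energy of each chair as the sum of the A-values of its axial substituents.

C1 and C4 have opposite parity, so for the trans isomer the two substituents are e,e in one chair and a,a in the other.
Chair I (carboxyl axial, ethyl axial): E = 3.19 kcal/mol; chair II (carboxyl equatorial, ethyl equatorial): E = 0.00 kcal/mol.
ΔG = 3.19 kcal/mol between the two chairs.
K = exp(ΔG/RT) with R = 1.987×10⁻³ kcal mol⁻¹ K⁻¹ and T = 310 K gives K ≈ 177.

K ≈ 177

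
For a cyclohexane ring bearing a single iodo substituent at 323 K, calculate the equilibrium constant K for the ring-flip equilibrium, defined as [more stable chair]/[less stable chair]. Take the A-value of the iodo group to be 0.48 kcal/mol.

K ≈ 2.11

One chair has the iodo group axial (E = 0.48 kcal/mol) and the other has it equatorial (E = 0).
ΔG = 0.48 kcal/mol between the two chairs.
K = exp(ΔG/RT) with R = 1.987×10⁻³ kcal mol⁻¹ K⁻¹ and T = 323 K gives K ≈ 2.11.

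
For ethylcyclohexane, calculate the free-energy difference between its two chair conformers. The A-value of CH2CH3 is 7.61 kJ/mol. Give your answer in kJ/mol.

A monosubstituted cyclohexane has one chair with the ethyl group axial (E = A = 7.61 kJ/mol) and one with it equatorial (E = 0).
ΔE = 7.61 − 0 = 7.61 kJ/mol.

7.61 kJ/mol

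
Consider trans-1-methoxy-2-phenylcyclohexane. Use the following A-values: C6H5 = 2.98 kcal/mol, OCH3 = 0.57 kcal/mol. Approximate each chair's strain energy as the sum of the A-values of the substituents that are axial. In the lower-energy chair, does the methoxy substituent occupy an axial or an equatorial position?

C1 and C2 have opposite parity, so for the trans isomer the two substituents are e,e in one chair and a,a in the other.
Chair I (phenyl axial, methoxy axial): E = 3.55 kcal/mol.
Chair II (phenyl equatorial, methoxy equatorial): E = 0.00 kcal/mol.
Chair II is the more stable (lower-energy) conformer, and in that chair the methoxy group is equatorial.

equatorial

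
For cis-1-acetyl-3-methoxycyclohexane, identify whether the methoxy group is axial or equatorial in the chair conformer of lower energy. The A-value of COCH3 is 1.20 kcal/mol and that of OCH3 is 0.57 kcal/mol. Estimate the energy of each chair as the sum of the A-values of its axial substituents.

C1 and C3 have the same parity, so for the cis isomer the two substituents are e,e in one chair and a,a in the other.
Chair I (acetyl axial, methoxy axial): E = 1.77 kcal/mol.
Chair II (acetyl equatorial, methoxy equatorial): E = 0.00 kcal/mol.
Chair II is the more stable (lower-energy) conformer, and in that chair the methoxy group is equatorial.

equatorial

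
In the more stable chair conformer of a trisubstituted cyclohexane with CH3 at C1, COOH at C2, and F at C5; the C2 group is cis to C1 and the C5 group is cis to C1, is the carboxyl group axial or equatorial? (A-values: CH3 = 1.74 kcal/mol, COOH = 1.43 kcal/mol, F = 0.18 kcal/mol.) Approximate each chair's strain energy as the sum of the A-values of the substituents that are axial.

axial

Chair I (methyl axial, carboxyl equatorial, fluoro axial): E = 1.92 kcal/mol.
Chair II (methyl equatorial, carboxyl axial, fluoro equatorial): E = 1.43 kcal/mol.
Chair II is the more stable (lower-energy) conformer, and in that chair the carboxyl group is axial.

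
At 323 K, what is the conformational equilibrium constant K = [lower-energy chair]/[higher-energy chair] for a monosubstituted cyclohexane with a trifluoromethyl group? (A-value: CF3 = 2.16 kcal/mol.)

K ≈ 28.9

One chair has the trifluoromethyl group axial (E = 2.16 kcal/mol) and the other has it equatorial (E = 0).
ΔG = 2.16 kcal/mol between the two chairs.
K = exp(ΔG/RT) with R = 1.987×10⁻³ kcal mol⁻¹ K⁻¹ and T = 323 K gives K ≈ 28.9.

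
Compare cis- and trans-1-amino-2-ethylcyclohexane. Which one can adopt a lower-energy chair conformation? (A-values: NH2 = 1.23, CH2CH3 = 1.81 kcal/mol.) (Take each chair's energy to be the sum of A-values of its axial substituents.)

At 1,2 positions (parity opposite): cis → (a,e or e,a); trans → (e,e or a,a).
Best chair for cis: E = 1.23 kcal/mol; best chair for trans: E = 0.00 kcal/mol.
The trans isomer is lower by 1.23 kcal/mol.

trans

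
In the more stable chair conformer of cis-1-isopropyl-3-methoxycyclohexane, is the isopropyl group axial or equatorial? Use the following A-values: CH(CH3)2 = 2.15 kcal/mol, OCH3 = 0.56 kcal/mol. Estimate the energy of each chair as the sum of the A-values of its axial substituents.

C1 and C3 have the same parity, so for the cis isomer the two substituents are e,e in one chair and a,a in the other.
Chair I (isopropyl axial, methoxy axial): E = 2.71 kcal/mol.
Chair II (isopropyl equatorial, methoxy equatorial): E = 0.00 kcal/mol.
Chair II is the more stable (lower-energy) conformer, and in that chair the isopropyl group is equatorial.

equatorial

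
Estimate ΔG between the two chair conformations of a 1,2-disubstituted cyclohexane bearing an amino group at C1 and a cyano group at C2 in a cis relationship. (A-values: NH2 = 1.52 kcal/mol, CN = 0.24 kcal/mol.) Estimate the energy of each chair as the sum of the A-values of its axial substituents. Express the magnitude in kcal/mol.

C1 and C2 have opposite parity, so for the cis isomer the two substituents are one axial and one equatorial in each chair.
Chair I (amino axial, cyano equatorial): E = 1.52 kcal/mol.
Chair II (amino equatorial, cyano axial): E = 0.24 kcal/mol.
ΔE = 1.52 − 0.24 = 1.28 kcal/mol; chair II is more stable.

1.28 kcal/mol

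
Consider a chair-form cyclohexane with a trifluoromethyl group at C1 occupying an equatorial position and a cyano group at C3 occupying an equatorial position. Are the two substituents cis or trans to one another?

cis

C1 and C3 have the same parity, so their axial bonds point in the same direction.
With same-parity carbons, two substituents on the same face are both axial or both equatorial; opposite faces give one of each.
Here the groups are equatorial/equatorial → same face → cis.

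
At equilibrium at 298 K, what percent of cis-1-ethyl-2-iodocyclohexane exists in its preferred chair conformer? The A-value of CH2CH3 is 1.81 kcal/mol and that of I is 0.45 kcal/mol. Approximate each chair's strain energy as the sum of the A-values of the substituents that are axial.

90.9%

C1 and C2 have opposite parity, so for the cis isomer the two substituents are one axial and one equatorial in each chair.
Chair I (ethyl axial, iodo equatorial): E = 1.81 kcal/mol; chair II (ethyl equatorial, iodo axial): E = 0.45 kcal/mol.
ΔG = 1.36 kcal/mol between the two chairs.
K = exp(ΔG/RT) with R = 1.987×10⁻³ kcal mol⁻¹ K⁻¹ and T = 298 K gives K ≈ 9.94.
Fraction in the lower-energy chair = K/(K+1) = 90.9%.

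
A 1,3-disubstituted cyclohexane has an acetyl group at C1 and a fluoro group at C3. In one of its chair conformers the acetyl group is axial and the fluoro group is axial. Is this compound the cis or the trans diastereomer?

cis

C1 and C3 have the same parity, so their axial bonds point in the same direction.
With same-parity carbons, two substituents on the same face are both axial or both equatorial; opposite faces give one of each.
Here the groups are axial/axial → same face → cis.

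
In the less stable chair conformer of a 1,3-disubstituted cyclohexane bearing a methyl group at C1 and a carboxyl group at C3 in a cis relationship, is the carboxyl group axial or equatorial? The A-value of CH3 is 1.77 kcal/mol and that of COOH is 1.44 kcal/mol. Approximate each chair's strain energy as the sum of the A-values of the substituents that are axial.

axial

C1 and C3 have the same parity, so for the cis isomer the two substituents are e,e in one chair and a,a in the other.
Chair I (methyl axial, carboxyl axial): E = 3.21 kcal/mol.
Chair II (methyl equatorial, carboxyl equatorial): E = 0.00 kcal/mol.
Chair I is the less stable (higher-energy) conformer, and in that chair the carboxyl group is axial.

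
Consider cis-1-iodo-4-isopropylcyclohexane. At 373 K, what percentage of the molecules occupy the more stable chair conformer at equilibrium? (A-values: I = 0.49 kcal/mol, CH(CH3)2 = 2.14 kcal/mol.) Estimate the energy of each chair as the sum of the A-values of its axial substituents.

90.3%

C1 and C4 have opposite parity, so for the cis isomer the two substituents are one axial and one equatorial in each chair.
Chair I (iodo axial, isopropyl equatorial): E = 0.49 kcal/mol; chair II (iodo equatorial, isopropyl axial): E = 2.14 kcal/mol.
ΔG = 1.65 kcal/mol between the two chairs.
K = exp(ΔG/RT) with R = 1.987×10⁻³ kcal mol⁻¹ K⁻¹ and T = 373 K gives K ≈ 9.27.
Fraction in the lower-energy chair = K/(K+1) = 90.3%.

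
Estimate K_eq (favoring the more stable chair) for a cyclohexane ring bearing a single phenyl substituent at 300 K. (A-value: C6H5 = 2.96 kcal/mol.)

K ≈ 143

One chair has the phenyl group axial (E = 2.96 kcal/mol) and the other has it equatorial (E = 0).
ΔG = 2.96 kcal/mol between the two chairs.
K = exp(ΔG/RT) with R = 1.987×10⁻³ kcal mol⁻¹ K⁻¹ and T = 300 K gives K ≈ 143.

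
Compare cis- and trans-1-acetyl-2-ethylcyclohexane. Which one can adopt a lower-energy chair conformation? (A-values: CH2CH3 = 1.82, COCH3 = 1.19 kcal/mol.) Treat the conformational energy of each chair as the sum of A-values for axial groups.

At 1,2 positions (parity opposite): cis → (a,e or e,a); trans → (e,e or a,a).
Best chair for cis: E = 1.19 kcal/mol; best chair for trans: E = 0.00 kcal/mol.
The trans isomer is lower by 1.19 kcal/mol.

trans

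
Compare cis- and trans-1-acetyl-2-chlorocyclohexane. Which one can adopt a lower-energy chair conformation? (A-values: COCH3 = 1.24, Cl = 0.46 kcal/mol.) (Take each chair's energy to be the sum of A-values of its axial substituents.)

At 1,2 positions (parity opposite): cis → (a,e or e,a); trans → (e,e or a,a).
Best chair for cis: E = 0.46 kcal/mol; best chair for trans: E = 0.00 kcal/mol.
The trans isomer is lower by 0.46 kcal/mol.

trans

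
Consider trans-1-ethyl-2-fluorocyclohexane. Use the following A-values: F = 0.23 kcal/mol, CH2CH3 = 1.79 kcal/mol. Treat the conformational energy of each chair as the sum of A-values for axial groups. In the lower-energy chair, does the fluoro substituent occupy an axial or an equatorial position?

equatorial

C1 and C2 have opposite parity, so for the trans isomer the two substituents are e,e in one chair and a,a in the other.
Chair I (fluoro axial, ethyl axial): E = 2.02 kcal/mol.
Chair II (fluoro equatorial, ethyl equatorial): E = 0.00 kcal/mol.
Chair II is the more stable (lower-energy) conformer, and in that chair the fluoro group is equatorial.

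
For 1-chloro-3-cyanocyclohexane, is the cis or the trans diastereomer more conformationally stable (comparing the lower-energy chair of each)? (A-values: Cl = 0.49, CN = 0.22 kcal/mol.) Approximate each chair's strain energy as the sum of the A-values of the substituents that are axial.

cis

At 1,3 positions (parity same): cis → (e,e or a,a); trans → (a,e or e,a).
Best chair for cis: E = 0.00 kcal/mol; best chair for trans: E = 0.22 kcal/mol.
The cis isomer is lower by 0.22 kcal/mol.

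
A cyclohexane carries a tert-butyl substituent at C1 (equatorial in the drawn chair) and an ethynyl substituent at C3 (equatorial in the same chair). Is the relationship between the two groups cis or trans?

cis

C1 and C3 have the same parity, so their axial bonds point in the same direction.
With same-parity carbons, two substituents on the same face are both axial or both equatorial; opposite faces give one of each.
Here the groups are equatorial/equatorial → same face → cis.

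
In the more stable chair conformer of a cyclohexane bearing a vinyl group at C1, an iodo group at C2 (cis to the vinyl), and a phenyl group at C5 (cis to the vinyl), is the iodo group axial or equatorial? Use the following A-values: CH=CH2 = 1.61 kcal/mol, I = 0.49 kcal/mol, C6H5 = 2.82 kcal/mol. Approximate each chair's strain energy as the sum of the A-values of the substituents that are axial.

axial

Chair I (vinyl axial, iodo equatorial, phenyl axial): E = 4.43 kcal/mol.
Chair II (vinyl equatorial, iodo axial, phenyl equatorial): E = 0.49 kcal/mol.
Chair II is the more stable (lower-energy) conformer, and in that chair the iodo group is axial.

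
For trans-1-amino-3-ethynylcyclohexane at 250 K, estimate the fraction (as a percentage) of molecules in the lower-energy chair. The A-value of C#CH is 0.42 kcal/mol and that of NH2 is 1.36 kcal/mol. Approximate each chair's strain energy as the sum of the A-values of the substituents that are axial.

86.9%

C1 and C3 have the same parity, so for the trans isomer the two substituents are one axial and one equatorial in each chair.
Chair I (ethynyl axial, amino equatorial): E = 0.42 kcal/mol; chair II (ethynyl equatorial, amino axial): E = 1.36 kcal/mol.
ΔG = 0.94 kcal/mol between the two chairs.
K = exp(ΔG/RT) with R = 1.987×10⁻³ kcal mol⁻¹ K⁻¹ and T = 250 K gives K ≈ 6.63.
Fraction in the lower-energy chair = K/(K+1) = 86.9%.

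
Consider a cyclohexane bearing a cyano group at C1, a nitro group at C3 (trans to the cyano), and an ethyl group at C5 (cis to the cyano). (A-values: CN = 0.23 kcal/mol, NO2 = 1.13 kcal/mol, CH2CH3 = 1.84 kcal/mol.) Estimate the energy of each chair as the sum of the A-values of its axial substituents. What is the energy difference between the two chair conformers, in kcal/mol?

0.94 kcal/mol

Chair I (cyano axial, nitro equatorial, ethyl axial): E = 2.07 kcal/mol.
Chair II (cyano equatorial, nitro axial, ethyl equatorial): E = 1.13 kcal/mol.
ΔE = 2.07 − 1.13 = 0.94 kcal/mol; chair II is more stable.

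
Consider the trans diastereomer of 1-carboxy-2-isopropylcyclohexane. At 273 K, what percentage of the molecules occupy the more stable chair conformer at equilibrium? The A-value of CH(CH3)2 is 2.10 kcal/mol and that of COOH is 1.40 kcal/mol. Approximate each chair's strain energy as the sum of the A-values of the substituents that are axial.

C1 and C2 have opposite parity, so for the trans isomer the two substituents are e,e in one chair and a,a in the other.
Chair I (isopropyl axial, carboxyl axial): E = 3.50 kcal/mol; chair II (isopropyl equatorial, carboxyl equatorial): E = 0.00 kcal/mol.
ΔG = 3.50 kcal/mol between the two chairs.
K = exp(ΔG/RT) with R = 1.987×10⁻³ kcal mol⁻¹ K⁻¹ and T = 273 K gives K ≈ 634.
Fraction in the lower-energy chair = K/(K+1) = 99.8%.

99.8%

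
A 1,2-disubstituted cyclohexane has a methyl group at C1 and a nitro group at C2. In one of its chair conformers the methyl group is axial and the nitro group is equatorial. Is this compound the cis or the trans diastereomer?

cis

C1 and C2 have opposite parity, so their axial bonds point in opposite directions.
With opposite-parity carbons, two substituents on the same face are one axial and one equatorial; opposite faces give both axial or both equatorial.
Here the groups are axial/equatorial → same face → cis.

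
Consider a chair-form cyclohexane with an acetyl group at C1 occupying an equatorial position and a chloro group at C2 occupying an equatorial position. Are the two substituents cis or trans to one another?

trans

C1 and C2 have opposite parity, so their axial bonds point in opposite directions.
With opposite-parity carbons, two substituents on the same face are one axial and one equatorial; opposite faces give both axial or both equatorial.
Here the groups are equatorial/equatorial → opposite face → trans.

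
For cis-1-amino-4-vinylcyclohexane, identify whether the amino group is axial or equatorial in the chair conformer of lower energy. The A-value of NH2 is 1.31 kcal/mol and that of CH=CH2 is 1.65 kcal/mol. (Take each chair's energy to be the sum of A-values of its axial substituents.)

C1 and C4 have opposite parity, so for the cis isomer the two substituents are one axial and one equatorial in each chair.
Chair I (amino axial, vinyl equatorial): E = 1.31 kcal/mol.
Chair II (amino equatorial, vinyl axial): E = 1.65 kcal/mol.
Chair I is the more stable (lower-energy) conformer, and in that chair the amino group is axial.

axial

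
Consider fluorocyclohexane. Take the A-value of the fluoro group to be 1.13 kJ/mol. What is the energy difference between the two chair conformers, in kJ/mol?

1.13 kJ/mol

A monosubstituted cyclohexane has one chair with the fluoro group axial (E = A = 1.13 kJ/mol) and one with it equatorial (E = 0).
ΔE = 1.13 − 0 = 1.13 kJ/mol.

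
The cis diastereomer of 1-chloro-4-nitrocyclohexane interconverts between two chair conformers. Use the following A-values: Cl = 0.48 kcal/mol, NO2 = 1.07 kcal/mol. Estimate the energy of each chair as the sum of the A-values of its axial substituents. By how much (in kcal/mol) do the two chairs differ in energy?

C1 and C4 have opposite parity, so for the cis isomer the two substituents are one axial and one equatorial in each chair.
Chair I (chloro axial, nitro equatorial): E = 0.48 kcal/mol.
Chair II (chloro equatorial, nitro axial): E = 1.07 kcal/mol.
ΔE = 1.07 − 0.48 = 0.59 kcal/mol; chair I is more stable.

0.59 kcal/mol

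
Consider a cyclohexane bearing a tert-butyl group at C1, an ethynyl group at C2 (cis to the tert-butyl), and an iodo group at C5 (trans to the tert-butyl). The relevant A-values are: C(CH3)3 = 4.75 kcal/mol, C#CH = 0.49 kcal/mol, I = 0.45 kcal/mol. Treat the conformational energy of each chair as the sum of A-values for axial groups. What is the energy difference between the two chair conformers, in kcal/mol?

3.81 kcal/mol

Chair I (tert-butyl axial, ethynyl equatorial, iodo equatorial): E = 4.75 kcal/mol.
Chair II (tert-butyl equatorial, ethynyl axial, iodo axial): E = 0.94 kcal/mol.
ΔE = 4.75 − 0.94 = 3.81 kcal/mol; chair II is more stable.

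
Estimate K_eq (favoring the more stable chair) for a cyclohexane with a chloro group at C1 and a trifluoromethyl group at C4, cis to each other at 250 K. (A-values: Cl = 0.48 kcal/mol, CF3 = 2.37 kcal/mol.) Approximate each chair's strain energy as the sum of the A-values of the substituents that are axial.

K ≈ 44.9

C1 and C4 have opposite parity, so for the cis isomer the two substituents are one axial and one equatorial in each chair.
Chair I (chloro axial, trifluoromethyl equatorial): E = 0.48 kcal/mol; chair II (chloro equatorial, trifluoromethyl axial): E = 2.37 kcal/mol.
ΔG = 1.89 kcal/mol between the two chairs.
K = exp(ΔG/RT) with R = 1.987×10⁻³ kcal mol⁻¹ K⁻¹ and T = 250 K gives K ≈ 44.9.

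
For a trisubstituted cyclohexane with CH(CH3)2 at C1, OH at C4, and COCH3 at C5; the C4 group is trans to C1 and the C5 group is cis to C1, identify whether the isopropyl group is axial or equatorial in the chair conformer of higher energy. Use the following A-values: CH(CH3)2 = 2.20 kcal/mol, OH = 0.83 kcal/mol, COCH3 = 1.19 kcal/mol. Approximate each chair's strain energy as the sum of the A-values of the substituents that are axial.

Chair I (isopropyl axial, hydroxyl axial, acetyl axial): E = 4.22 kcal/mol.
Chair II (isopropyl equatorial, hydroxyl equatorial, acetyl equatorial): E = 0.00 kcal/mol.
Chair I is the less stable (higher-energy) conformer, and in that chair the isopropyl group is axial.

axial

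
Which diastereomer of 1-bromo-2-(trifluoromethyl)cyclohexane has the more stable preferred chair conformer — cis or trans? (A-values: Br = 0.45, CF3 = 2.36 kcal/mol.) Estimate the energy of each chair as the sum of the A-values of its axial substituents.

trans

At 1,2 positions (parity opposite): cis → (a,e or e,a); trans → (e,e or a,a).
Best chair for cis: E = 0.45 kcal/mol; best chair for trans: E = 0.00 kcal/mol.
The trans isomer is lower by 0.45 kcal/mol.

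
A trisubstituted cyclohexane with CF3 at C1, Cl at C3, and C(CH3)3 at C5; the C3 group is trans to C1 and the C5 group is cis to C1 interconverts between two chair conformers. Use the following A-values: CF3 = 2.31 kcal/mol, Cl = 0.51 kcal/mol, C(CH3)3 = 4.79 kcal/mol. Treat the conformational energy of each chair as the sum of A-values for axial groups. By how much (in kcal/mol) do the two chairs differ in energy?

Chair I (trifluoromethyl axial, chloro equatorial, tert-butyl axial): E = 7.10 kcal/mol.
Chair II (trifluoromethyl equatorial, chloro axial, tert-butyl equatorial): E = 0.51 kcal/mol.
ΔE = 7.10 − 0.51 = 6.59 kcal/mol; chair II is more stable.

6.59 kcal/mol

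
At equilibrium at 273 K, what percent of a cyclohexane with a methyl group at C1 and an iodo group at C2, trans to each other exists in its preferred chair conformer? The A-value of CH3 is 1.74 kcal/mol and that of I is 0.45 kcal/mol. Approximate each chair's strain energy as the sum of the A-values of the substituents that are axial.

98.3%

C1 and C2 have opposite parity, so for the trans isomer the two substituents are e,e in one chair and a,a in the other.
Chair I (methyl axial, iodo axial): E = 2.19 kcal/mol; chair II (methyl equatorial, iodo equatorial): E = 0.00 kcal/mol.
ΔG = 2.19 kcal/mol between the two chairs.
K = exp(ΔG/RT) with R = 1.987×10⁻³ kcal mol⁻¹ K⁻¹ and T = 273 K gives K ≈ 56.7.
Fraction in the lower-energy chair = K/(K+1) = 98.3%.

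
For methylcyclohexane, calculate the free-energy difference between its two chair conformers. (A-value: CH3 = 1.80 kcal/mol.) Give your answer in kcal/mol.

A monosubstituted cyclohexane has one chair with the methyl group axial (E = A = 1.80 kcal/mol) and one with it equatorial (E = 0).
ΔE = 1.80 − 0 = 1.80 kcal/mol.

1.80 kcal/mol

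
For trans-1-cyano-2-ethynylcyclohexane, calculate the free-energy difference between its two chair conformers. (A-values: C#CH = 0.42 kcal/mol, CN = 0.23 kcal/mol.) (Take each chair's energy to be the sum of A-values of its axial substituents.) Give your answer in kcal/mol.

C1 and C2 have opposite parity, so for the trans isomer the two substituents are e,e in one chair and a,a in the other.
Chair I (ethynyl axial, cyano axial): E = 0.65 kcal/mol.
Chair II (ethynyl equatorial, cyano equatorial): E = 0.00 kcal/mol.
ΔE = 0.65 − 0.00 = 0.65 kcal/mol; chair II is more stable.

0.65 kcal/mol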